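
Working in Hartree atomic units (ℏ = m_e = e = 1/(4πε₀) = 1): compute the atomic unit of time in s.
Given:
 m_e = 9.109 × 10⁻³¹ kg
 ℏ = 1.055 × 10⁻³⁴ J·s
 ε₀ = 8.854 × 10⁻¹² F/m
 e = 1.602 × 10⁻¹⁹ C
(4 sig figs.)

From ℏ = m_e = e = 1/(4πε₀) = 1 the time scale is τ_au = (4πε₀)²ℏ³/(m_e e⁴).
E_h = 4.354 × 10⁻¹⁸ J
ℏ/E_h = 2.423 × 10⁻¹⁷ s

2.423 × 10⁻¹⁷ s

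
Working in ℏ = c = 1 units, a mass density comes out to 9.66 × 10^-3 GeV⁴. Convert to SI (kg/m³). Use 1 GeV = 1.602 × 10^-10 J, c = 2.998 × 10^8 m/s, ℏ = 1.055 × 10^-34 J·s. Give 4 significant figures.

2.237 × 10^18 kg/m³

Mass density is [E]/(c²[L]³) = [E]⁴/(ℏ³c⁵).
1 GeV⁴ → 1/(ℏ³c⁵) × (1 GeV in J)⁴ = 2.316 × 10^20 kg/m³.
Result: 9.66 × 10^-3 × 2.316 × 10^20 = 2.237 × 10^18 kg/m³.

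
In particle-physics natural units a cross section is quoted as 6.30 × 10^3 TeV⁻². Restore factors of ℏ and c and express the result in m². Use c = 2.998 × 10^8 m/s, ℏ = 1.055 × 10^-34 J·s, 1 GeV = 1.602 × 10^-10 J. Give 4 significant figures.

Area is [L]² = [E]⁻²·(ℏc)²; restore (ℏc)².
1 GeV⁻² → (ℏc)² × (1 GeV in J)⁻² = 3.898 × 10^-32 m².
Convert the energy scale: 6.30 × 10^3 TeV⁻² = 6.30 × 10^-3 GeV⁻².
Result: 6.30 × 10^-3 × 3.898 × 10^-32 = 2.456 × 10^-34 m².

2.456 × 10^-34 m²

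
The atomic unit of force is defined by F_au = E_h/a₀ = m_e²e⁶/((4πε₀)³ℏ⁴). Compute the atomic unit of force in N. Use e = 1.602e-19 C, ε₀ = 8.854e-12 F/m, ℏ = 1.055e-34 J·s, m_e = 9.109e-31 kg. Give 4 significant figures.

F_au = E_h/a₀ = m_e²e⁶/((4πε₀)³ℏ⁴)
E_h = 4.354e-18 J
a₀ = 5.297e-11 m
E_h/a₀ = 8.220e-8 N

8.220e-8 N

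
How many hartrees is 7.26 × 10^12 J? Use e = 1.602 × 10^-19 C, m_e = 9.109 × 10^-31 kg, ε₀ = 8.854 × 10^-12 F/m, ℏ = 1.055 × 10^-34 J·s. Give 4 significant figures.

hartree: E_h = m_e e⁴/(4πε₀ℏ)² = 4.354 × 10^-18 J.
7.26 × 10^12 / 4.354 × 10^-18 = 1.667 × 10^30

1.667 × 10^30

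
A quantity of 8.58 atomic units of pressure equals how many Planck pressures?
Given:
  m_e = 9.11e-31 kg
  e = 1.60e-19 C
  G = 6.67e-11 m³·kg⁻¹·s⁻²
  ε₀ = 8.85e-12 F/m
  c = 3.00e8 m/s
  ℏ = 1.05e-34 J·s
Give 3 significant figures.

5.52e-100

atomic unit of pressure: P_au = E_h/a₀³ = m_e⁴e¹⁰/((4πε₀)⁵ℏ⁸) = 3.01e13 Pa
Planck pressure: p_P = c⁷/(ℏG²) = 4.68e113 Pa
8.58 × 3.01e13 / 4.68e113 = 5.52e-100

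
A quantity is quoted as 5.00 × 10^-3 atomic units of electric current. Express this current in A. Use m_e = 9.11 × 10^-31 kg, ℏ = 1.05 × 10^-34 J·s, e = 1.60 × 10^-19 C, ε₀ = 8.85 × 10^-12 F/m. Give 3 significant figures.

3.34 × 10^-5 A

One atomic unit of electric current: I_au = e E_h/ℏ = m_e e⁵/((4πε₀)²ℏ³) = 6.67 × 10^-3 A.
5.00 × 10^-3 × 6.67 × 10^-3 A = 3.34 × 10^-5 A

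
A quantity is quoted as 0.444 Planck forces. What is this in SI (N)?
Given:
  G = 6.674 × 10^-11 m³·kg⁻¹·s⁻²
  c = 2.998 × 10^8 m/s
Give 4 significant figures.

One Planck force: F_P = c⁴/G = 1.210 × 10^44 N.
0.444 × 1.210 × 10^44 N = 5.374 × 10^43 N

5.374 × 10^43 N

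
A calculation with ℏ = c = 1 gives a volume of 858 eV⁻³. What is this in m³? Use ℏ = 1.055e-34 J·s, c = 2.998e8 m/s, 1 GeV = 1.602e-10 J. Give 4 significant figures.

6.603e-18 m³

Volume is [L]³ = [E]⁻³·(ℏc)³.
1 GeV⁻³ → (ℏc)³ × (1 GeV in J)⁻³ = 7.696e-48 m³.
Convert the energy scale: 858 eV⁻³ = 8.58e29 GeV⁻³.
Result: 8.58e29 × 7.696e-48 = 6.603e-18 m³.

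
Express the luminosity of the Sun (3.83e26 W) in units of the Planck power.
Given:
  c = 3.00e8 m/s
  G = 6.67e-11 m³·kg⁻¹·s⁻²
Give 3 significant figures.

Planck power: P_P = c⁵/G = 3.64e52 W.
3.83e26 / 3.64e52 = 1.05e-26

1.05e-26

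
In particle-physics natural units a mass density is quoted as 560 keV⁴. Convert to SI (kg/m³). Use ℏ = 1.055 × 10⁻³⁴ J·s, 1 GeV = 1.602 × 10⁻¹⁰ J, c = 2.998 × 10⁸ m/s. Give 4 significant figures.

Mass density is [E]/(c²[L]³) = [E]⁴/(ℏ³c⁵).
1 GeV⁴ → 1/(ℏ³c⁵) × (1 GeV in J)⁴ = 2.316 × 10²⁰ kg/m³.
Convert the energy scale: 560 keV⁴ = 5.60 × 10⁻²² GeV⁴.
Result: 5.60 × 10⁻²² × 2.316 × 10²⁰ = 0.1297 kg/m³.

0.1297 kg/m³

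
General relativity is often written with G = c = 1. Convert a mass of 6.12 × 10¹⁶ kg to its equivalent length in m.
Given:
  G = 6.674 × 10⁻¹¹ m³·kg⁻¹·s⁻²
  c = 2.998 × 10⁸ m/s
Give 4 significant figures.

In G = c = 1 units mass has dimensions of length; the conversion factor is G/c².
6.12 × 10¹⁶ kg × (G/c²) = 4.544 × 10⁻¹¹ m

4.544 × 10⁻¹¹ m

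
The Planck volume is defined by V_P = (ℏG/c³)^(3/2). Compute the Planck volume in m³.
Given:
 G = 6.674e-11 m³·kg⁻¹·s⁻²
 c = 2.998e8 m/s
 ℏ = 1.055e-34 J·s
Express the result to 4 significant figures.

V_P = (ℏG/c³)^(3/2)
  = √(1.784e-209)
  = 4.224e-105 m³

4.224e-105 m³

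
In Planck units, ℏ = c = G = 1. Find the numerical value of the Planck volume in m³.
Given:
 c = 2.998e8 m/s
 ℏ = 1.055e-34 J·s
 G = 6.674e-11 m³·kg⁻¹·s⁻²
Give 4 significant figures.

Dimensional analysis gives V_P = (ℏG/c³)^(3/2).
  = √(1.784e-209)
  = 4.224e-105 m³

4.224e-105 m³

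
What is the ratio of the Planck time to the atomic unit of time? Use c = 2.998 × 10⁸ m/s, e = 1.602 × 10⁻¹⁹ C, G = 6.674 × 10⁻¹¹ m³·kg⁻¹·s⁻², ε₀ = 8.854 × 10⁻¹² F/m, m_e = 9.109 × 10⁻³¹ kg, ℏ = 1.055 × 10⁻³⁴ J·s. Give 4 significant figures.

Planck time: t_P = √(ℏG/c⁵) = 5.392 × 10⁻⁴⁴ s
atomic unit of time: τ_au = (4πε₀)²ℏ³/(m_e e⁴) = 2.423 × 10⁻¹⁷ s
ratio = 5.392 × 10⁻⁴⁴ / 2.423 × 10⁻¹⁷ = 2.225 × 10⁻²⁷

2.225 × 10⁻²⁷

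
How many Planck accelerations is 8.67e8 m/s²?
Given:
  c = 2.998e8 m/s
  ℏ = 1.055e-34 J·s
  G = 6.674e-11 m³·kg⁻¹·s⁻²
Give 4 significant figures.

Planck acceleration: a_P = √(c⁷/(ℏG)) = 5.560e51 m/s².
8.67e8 / 5.560e51 = 1.559e-43

1.559e-43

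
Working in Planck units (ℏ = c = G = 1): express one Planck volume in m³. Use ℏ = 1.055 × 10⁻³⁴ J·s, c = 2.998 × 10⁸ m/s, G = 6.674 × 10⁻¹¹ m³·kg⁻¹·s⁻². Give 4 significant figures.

4.224 × 10⁻¹⁰⁵ m³

The unique combination of the constants set to 1 with dimensions of volume is V_P = (ℏG/c³)^(3/2).
  = √(1.784 × 10⁻²⁰⁹)
  = 4.224 × 10⁻¹⁰⁵ m³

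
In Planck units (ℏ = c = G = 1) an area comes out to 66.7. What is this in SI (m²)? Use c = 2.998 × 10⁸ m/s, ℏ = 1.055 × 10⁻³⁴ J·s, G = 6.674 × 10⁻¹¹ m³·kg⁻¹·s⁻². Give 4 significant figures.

1.743 × 10⁻⁶⁸ m²

One Planck area: A_P = ℏG/c³ = 2.613 × 10⁻⁷⁰ m².
66.7 × 2.613 × 10⁻⁷⁰ m² = 1.743 × 10⁻⁶⁸ m²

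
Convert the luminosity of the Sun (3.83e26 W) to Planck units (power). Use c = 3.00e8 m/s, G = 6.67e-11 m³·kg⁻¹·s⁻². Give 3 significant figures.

Planck power: P_P = c⁵/G = 3.64e52 W.
3.83e26 / 3.64e52 = 1.05e-26

1.05e-26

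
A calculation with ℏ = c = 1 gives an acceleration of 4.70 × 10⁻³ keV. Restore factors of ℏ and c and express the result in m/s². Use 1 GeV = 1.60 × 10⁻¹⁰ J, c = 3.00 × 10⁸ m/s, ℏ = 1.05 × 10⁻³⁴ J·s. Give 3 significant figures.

2.15 × 10²⁴ m/s²

Acceleration is [L]/[T]² = c·[E]/ℏ.
1 GeV → c/ℏ × (1 GeV in J) = 4.57 × 10³² m/s².
Convert the energy scale: 4.70 × 10⁻³ keV = 4.70 × 10⁻⁹ GeV.
Result: 4.70 × 10⁻⁹ × 4.57 × 10³² = 2.15 × 10²⁴ m/s².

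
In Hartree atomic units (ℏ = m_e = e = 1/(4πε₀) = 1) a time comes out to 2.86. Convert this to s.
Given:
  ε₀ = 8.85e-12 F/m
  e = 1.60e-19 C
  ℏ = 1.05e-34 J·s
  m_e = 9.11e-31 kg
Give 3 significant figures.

6.86e-17 s

One atomic unit of time: τ_au = (4πε₀)²ℏ³/(m_e e⁴) = 2.40e-17 s.
2.86 × 2.40e-17 s = 6.86e-17 s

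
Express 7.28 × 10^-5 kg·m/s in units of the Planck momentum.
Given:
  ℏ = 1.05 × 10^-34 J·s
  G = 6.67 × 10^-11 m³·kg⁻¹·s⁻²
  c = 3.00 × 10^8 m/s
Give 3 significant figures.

Planck momentum: p_P = √(ℏc³/G) = 6.52 kg·m/s.
7.28 × 10^-5 / 6.52 = 1.12 × 10^-5

1.12 × 10^-5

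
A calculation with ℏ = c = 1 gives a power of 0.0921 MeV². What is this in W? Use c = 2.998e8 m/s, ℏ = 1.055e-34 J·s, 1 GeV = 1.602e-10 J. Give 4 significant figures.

2.240e7 W

Power is [E]/[T] = [E]²/ℏ.
1 GeV² → 1/ℏ × (1 GeV in J)² = 2.433e14 W.
Convert the energy scale: 0.0921 MeV² = 9.21e-8 GeV².
Result: 9.21e-8 × 2.433e14 = 2.240e7 W.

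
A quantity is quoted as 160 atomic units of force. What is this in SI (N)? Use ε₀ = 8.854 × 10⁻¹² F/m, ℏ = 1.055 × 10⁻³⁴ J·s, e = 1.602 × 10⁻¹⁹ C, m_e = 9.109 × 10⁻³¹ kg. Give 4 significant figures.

One atomic unit of force: F_au = E_h/a₀ = m_e²e⁶/((4πε₀)³ℏ⁴) = 8.220 × 10⁻⁸ N.
160 × 8.220 × 10⁻⁸ N = 1.315 × 10⁻⁵ N

1.315 × 10⁻⁵ N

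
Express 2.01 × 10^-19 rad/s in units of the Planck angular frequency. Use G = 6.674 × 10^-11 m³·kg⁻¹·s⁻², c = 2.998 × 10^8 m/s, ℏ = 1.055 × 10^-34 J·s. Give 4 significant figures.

Planck angular frequency: ω_P = √(c⁵/(ℏG)) = 1.855 × 10^43 rad/s.
2.01 × 10^-19 / 1.855 × 10^43 = 1.084 × 10^-62

1.084 × 10^-62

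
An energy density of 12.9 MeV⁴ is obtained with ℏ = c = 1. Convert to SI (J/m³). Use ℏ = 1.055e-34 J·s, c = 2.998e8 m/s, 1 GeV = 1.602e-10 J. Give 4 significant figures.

[E]/[L]³ = [E]⁴/(ℏc)³; restore (ℏc)⁻³.
1 GeV⁴ → 1/(ℏc)³ × (1 GeV in J)⁴ = 2.082e37 J/m³.
Convert the energy scale: 12.9 MeV⁴ = 1.29e-11 GeV⁴.
Result: 1.29e-11 × 2.082e37 = 2.685e26 J/m³.

2.685e26 J/m³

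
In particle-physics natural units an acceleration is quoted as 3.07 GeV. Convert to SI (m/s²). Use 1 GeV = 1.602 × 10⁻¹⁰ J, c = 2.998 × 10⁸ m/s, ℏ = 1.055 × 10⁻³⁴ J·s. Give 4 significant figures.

Acceleration is [L]/[T]² = c·[E]/ℏ.
1 GeV → c/ℏ × (1 GeV in J) = 4.552 × 10³² m/s².
Result: 3.07 × 4.552 × 10³² = 1.398 × 10³³ m/s².

1.398 × 10³³ m/s²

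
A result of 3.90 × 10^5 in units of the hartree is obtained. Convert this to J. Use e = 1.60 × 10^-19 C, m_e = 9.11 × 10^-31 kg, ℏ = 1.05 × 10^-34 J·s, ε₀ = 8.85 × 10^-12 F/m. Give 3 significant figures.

1.71 × 10^-12 J

One hartree: E_h = m_e e⁴/(4πε₀ℏ)² = 4.38 × 10^-18 J.
3.90 × 10^5 × 4.38 × 10^-18 J = 1.71 × 10^-12 J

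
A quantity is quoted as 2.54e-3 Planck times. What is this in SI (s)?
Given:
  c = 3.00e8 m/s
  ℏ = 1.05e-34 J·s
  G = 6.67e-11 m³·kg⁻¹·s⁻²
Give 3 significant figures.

1.36e-46 s

One Planck time: t_P = √(ℏG/c⁵) = 5.37e-44 s.
2.54e-3 × 5.37e-44 s = 1.36e-46 s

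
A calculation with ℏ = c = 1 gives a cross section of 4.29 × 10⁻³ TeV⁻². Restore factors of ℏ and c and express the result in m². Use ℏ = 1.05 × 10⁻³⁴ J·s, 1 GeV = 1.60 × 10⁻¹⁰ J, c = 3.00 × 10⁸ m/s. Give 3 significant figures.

1.66 × 10⁻⁴⁰ m²

Area is [L]² = [E]⁻²·(ℏc)²; restore (ℏc)².
1 GeV⁻² → (ℏc)² × (1 GeV in J)⁻² = 3.88 × 10⁻³² m².
Convert the energy scale: 4.29 × 10⁻³ TeV⁻² = 4.29 × 10⁻⁹ GeV⁻².
Result: 4.29 × 10⁻⁹ × 3.88 × 10⁻³² = 1.66 × 10⁻⁴⁰ m².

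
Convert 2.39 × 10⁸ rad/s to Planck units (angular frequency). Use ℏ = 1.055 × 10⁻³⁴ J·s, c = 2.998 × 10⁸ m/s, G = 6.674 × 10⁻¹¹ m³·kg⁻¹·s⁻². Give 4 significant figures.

1.289 × 10⁻³⁵

Planck angular frequency: ω_P = √(c⁵/(ℏG)) = 1.855 × 10⁴³ rad/s.
2.39 × 10⁸ / 1.855 × 10⁴³ = 1.289 × 10⁻³⁵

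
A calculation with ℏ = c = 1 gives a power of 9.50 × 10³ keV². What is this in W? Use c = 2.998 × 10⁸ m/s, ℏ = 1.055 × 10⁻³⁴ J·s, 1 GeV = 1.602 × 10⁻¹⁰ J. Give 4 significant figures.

Power is [E]/[T] = [E]²/ℏ.
1 GeV² → 1/ℏ × (1 GeV in J)² = 2.433 × 10¹⁴ W.
Convert the energy scale: 9.50 × 10³ keV² = 9.50 × 10⁻⁹ GeV².
Result: 9.50 × 10⁻⁹ × 2.433 × 10¹⁴ = 2.311 × 10⁶ W.

2.311 × 10⁶ W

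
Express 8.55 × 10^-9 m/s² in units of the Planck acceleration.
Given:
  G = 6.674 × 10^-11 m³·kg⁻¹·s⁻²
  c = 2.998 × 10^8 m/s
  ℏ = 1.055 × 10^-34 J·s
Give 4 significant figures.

Planck acceleration: a_P = √(c⁷/(ℏG)) = 5.560 × 10^51 m/s².
8.55 × 10^-9 / 5.560 × 10^51 = 1.538 × 10^-60

1.538 × 10^-60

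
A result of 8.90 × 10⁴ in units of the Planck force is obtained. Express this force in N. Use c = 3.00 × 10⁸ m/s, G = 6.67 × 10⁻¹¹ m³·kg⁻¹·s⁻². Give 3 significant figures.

1.08 × 10⁴⁹ N

One Planck force: F_P = c⁴/G = 1.21 × 10⁴⁴ N.
8.90 × 10⁴ × 1.21 × 10⁴⁴ N = 1.08 × 10⁴⁹ N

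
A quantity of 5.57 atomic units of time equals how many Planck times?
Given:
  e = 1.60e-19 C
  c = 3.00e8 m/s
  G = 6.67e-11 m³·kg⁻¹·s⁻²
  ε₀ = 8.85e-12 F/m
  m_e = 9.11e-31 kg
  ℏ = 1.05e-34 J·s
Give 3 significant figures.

2.49e27

atomic unit of time: τ_au = (4πε₀)²ℏ³/(m_e e⁴) = 2.40e-17 s
Planck time: t_P = √(ℏG/c⁵) = 5.37e-44 s
5.57 × 2.40e-17 / 5.37e-44 = 2.49e27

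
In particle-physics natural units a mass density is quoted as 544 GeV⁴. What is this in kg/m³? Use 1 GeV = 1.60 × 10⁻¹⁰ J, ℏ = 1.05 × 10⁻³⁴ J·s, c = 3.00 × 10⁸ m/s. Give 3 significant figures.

Mass density is [E]/(c²[L]³) = [E]⁴/(ℏ³c⁵).
1 GeV⁴ → 1/(ℏ³c⁵) × (1 GeV in J)⁴ = 2.33 × 10²⁰ kg/m³.
Result: 544 × 2.33 × 10²⁰ = 1.27 × 10²³ kg/m³.

1.27 × 10²³ kg/m³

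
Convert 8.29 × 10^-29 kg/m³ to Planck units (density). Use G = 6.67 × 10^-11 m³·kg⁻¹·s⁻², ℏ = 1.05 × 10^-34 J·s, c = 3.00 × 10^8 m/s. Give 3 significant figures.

1.59 × 10^-125

Planck density: ρ_P = c⁵/(ℏG²) = 5.20 × 10^96 kg/m³.
8.29 × 10^-29 / 5.20 × 10^96 = 1.59 × 10^-125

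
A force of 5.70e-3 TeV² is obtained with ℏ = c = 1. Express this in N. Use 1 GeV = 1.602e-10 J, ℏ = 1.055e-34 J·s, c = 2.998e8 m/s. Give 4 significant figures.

Force is [E]/[L] = [E]²/(ℏc); restore (ℏc)⁻¹.
1 GeV² → 1/(ℏc) × (1 GeV in J)² = 8.114e5 N.
Convert the energy scale: 5.70e-3 TeV² = 5.70e3 GeV².
Result: 5.70e3 × 8.114e5 = 4.625e9 N.

4.625e9 N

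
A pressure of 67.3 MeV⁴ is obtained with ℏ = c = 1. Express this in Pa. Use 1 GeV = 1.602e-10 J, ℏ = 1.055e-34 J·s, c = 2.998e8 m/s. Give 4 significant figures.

Pressure is [E]/[L]³ = [E]⁴/(ℏc)³.
1 GeV⁴ → 1/(ℏc)³ × (1 GeV in J)⁴ = 2.082e37 Pa.
Convert the energy scale: 67.3 MeV⁴ = 6.73e-11 GeV⁴.
Result: 6.73e-11 × 2.082e37 = 1.401e27 Pa.

1.401e27 Pa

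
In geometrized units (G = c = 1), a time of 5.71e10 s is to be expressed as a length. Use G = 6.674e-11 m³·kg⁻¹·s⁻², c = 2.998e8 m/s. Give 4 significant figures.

1.712e19 m

Time → length via c.
5.71e10 s × (c) = 1.712e19 m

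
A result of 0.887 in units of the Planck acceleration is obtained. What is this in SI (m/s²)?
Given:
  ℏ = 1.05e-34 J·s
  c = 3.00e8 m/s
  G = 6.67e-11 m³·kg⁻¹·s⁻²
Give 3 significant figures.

One Planck acceleration: a_P = √(c⁷/(ℏG)) = 5.59e51 m/s².
0.887 × 5.59e51 m/s² = 4.96e51 m/s²

4.96e51 m/s²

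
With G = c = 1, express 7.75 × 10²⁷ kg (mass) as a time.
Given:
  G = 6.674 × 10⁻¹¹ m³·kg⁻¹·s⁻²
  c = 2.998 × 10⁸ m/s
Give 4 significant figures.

Mass → time via G/c³.
7.75 × 10²⁷ kg × (G/c³) = 1.920 × 10⁻⁸ s

1.920 × 10⁻⁸ s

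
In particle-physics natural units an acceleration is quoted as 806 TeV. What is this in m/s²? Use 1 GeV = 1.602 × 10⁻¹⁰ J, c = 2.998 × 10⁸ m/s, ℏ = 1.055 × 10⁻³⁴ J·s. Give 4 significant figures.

3.669 × 10³⁸ m/s²

Acceleration is [L]/[T]² = c·[E]/ℏ.
1 GeV → c/ℏ × (1 GeV in J) = 4.552 × 10³² m/s².
Convert the energy scale: 806 TeV = 8.06 × 10⁵ GeV.
Result: 8.06 × 10⁵ × 4.552 × 10³² = 3.669 × 10³⁸ m/s².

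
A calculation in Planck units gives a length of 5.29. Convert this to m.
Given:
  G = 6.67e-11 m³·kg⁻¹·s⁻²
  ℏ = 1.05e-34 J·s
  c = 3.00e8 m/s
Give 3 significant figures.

8.52e-35 m

One Planck length: ℓ_P = √(ℏG/c³) = 1.61e-35 m.
5.29 × 1.61e-35 m = 8.52e-35 m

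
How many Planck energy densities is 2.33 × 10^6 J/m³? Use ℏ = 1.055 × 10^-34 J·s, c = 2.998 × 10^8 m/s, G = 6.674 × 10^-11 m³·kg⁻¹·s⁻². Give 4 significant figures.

Planck energy density: u_P = c⁷/(ℏG²) = 4.632 × 10^113 J/m³.
2.33 × 10^6 / 4.632 × 10^113 = 5.030 × 10^-108

5.030 × 10^-108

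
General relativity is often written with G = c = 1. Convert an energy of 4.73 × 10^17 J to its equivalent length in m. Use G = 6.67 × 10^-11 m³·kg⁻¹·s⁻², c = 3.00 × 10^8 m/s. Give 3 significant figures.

Energy → length via G/c⁴.
4.73 × 10^17 J × (G/c⁴) = 3.89 × 10^-27 m

3.89 × 10^-27 m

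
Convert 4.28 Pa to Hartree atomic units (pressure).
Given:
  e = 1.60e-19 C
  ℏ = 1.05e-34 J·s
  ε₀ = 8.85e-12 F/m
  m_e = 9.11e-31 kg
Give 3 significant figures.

atomic unit of pressure: P_au = E_h/a₀³ = m_e⁴e¹⁰/((4πε₀)⁵ℏ⁸) = 3.01e13 Pa.
4.28 / 3.01e13 = 1.42e-13

1.42e-13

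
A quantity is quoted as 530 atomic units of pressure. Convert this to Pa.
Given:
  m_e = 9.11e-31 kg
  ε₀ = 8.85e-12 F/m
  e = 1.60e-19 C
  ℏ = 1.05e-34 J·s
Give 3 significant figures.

1.60e16 Pa

One atomic unit of pressure: P_au = E_h/a₀³ = m_e⁴e¹⁰/((4πε₀)⁵ℏ⁸) = 3.01e13 Pa.
530 × 3.01e13 Pa = 1.60e16 Pa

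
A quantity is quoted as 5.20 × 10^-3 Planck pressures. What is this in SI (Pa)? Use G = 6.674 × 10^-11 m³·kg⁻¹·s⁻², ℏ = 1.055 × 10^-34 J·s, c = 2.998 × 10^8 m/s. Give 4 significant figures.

One Planck pressure: p_P = c⁷/(ℏG²) = 4.632 × 10^113 Pa.
5.20 × 10^-3 × 4.632 × 10^113 Pa = 2.409 × 10^111 Pa

2.409 × 10^111 Pa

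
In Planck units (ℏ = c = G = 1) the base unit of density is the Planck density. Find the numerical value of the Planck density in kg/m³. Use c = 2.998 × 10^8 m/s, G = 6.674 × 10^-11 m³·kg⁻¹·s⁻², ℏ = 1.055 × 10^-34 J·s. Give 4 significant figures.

ρ_P = c⁵/(ℏG²)
  = 2.422 × 10^42 / 4.699 × 10^-55
  = 5.154 × 10^96 kg/m³

5.154 × 10^96 kg/m³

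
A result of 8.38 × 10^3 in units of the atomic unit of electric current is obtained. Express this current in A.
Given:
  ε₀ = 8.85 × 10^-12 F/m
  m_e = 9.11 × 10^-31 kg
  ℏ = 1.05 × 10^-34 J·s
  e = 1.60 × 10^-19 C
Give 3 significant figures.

55.9 A

One atomic unit of electric current: I_au = e E_h/ℏ = m_e e⁵/((4πε₀)²ℏ³) = 6.67 × 10^-3 A.
8.38 × 10^3 × 6.67 × 10^-3 A = 55.9 A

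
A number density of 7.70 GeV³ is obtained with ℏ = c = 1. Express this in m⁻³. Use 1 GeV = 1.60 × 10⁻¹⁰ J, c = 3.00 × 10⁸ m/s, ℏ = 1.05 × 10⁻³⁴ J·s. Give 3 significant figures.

Number density is [L]⁻³ = [E]³/(ℏc)³.
1 GeV³ → 1/(ℏc)³ × (1 GeV in J)³ = 1.31 × 10⁴⁷ m⁻³.
Result: 7.70 × 1.31 × 10⁴⁷ = 1.01 × 10⁴⁸ m⁻³.

1.01 × 10⁴⁸ m⁻³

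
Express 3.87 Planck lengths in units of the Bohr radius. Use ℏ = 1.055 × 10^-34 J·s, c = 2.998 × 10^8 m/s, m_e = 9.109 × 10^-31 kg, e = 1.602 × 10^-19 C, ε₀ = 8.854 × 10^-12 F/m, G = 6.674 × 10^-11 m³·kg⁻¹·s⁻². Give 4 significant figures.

1.181 × 10^-24

Planck length: ℓ_P = √(ℏG/c³) = 1.616 × 10^-35 m
Bohr radius: a₀ = 4πε₀ℏ²/(m_e e²) = 5.297 × 10^-11 m
3.87 × 1.616 × 10^-35 / 5.297 × 10^-11 = 1.181 × 10^-24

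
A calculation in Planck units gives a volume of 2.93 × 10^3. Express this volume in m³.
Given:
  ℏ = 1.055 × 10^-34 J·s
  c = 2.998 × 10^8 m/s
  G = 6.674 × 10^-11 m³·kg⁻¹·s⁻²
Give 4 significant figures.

1.238 × 10^-101 m³

One Planck volume: V_P = (ℏG/c³)^(3/2) = 4.224 × 10^-105 m³.
2.93 × 10^3 × 4.224 × 10^-105 m³ = 1.238 × 10^-101 m³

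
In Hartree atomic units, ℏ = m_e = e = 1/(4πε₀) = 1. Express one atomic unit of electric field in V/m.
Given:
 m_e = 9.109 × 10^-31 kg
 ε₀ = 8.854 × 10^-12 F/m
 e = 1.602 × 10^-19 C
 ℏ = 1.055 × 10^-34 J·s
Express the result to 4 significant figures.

5.131 × 10^11 V/m

Dimensional analysis gives E_au = E_h/(e a₀) = m_e²e⁵/((4πε₀)³ℏ⁴).
E_h = 4.354 × 10^-18 J
a₀ = 5.297 × 10^-11 m
E_h/(e·a₀) = 5.131 × 10^11 V/m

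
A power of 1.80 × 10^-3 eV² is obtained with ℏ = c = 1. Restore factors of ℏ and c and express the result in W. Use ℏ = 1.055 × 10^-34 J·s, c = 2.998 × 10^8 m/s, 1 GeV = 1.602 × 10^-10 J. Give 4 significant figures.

Power is [E]/[T] = [E]²/ℏ.
1 GeV² → 1/ℏ × (1 GeV in J)² = 2.433 × 10^14 W.
Convert the energy scale: 1.80 × 10^-3 eV² = 1.80 × 10^-21 GeV².
Result: 1.80 × 10^-21 × 2.433 × 10^14 = 4.379 × 10^-7 W.

4.379 × 10^-7 W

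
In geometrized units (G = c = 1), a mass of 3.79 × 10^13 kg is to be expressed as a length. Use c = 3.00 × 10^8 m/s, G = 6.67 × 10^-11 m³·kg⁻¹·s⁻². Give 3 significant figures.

2.81 × 10^-14 m

In G = c = 1 units mass has dimensions of length; the conversion factor is G/c².
3.79 × 10^13 kg × (G/c²) = 2.81 × 10^-14 m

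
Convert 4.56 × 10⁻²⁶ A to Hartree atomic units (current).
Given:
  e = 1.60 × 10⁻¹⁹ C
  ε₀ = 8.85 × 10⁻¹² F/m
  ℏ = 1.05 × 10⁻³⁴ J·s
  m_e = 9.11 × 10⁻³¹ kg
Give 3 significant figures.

6.83 × 10⁻²⁴

atomic unit of electric current: I_au = e E_h/ℏ = m_e e⁵/((4πε₀)²ℏ³) = 6.67 × 10⁻³ A.
4.56 × 10⁻²⁶ / 6.67 × 10⁻³ = 6.83 × 10⁻²⁴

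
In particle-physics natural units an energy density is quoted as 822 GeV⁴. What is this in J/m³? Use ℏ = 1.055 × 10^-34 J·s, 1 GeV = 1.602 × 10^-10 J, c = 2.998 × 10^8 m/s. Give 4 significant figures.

[E]/[L]³ = [E]⁴/(ℏc)³; restore (ℏc)⁻³.
1 GeV⁴ → 1/(ℏc)³ × (1 GeV in J)⁴ = 2.082 × 10^37 J/m³.
Result: 822 × 2.082 × 10^37 = 1.711 × 10^40 J/m³.

1.711 × 10^40 J/m³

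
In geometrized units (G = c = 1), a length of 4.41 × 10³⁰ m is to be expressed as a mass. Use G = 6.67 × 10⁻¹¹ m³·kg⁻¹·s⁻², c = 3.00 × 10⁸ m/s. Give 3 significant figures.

5.95 × 10⁵⁷ kg

Length → mass via c²/G.
4.41 × 10³⁰ m × (c²/G) = 5.95 × 10⁵⁷ kg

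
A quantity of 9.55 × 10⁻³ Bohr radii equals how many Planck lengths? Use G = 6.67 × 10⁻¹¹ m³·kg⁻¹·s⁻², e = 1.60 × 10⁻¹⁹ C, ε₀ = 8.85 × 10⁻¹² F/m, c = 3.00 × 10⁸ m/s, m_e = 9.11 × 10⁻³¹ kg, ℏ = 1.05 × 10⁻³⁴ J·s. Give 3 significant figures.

Bohr radius: a₀ = 4πε₀ℏ²/(m_e e²) = 5.26 × 10⁻¹¹ m
Planck length: ℓ_P = √(ℏG/c³) = 1.61 × 10⁻³⁵ m
9.55 × 10⁻³ × 5.26 × 10⁻¹¹ / 1.61 × 10⁻³⁵ = 3.12 × 10²²

3.12 × 10²²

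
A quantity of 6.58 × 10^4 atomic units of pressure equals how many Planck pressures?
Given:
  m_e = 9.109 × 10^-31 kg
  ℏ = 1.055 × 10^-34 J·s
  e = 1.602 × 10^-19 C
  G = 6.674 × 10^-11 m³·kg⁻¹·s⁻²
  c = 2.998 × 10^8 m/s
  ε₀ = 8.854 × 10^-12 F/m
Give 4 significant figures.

4.161 × 10^-96

atomic unit of pressure: P_au = E_h/a₀³ = m_e⁴e¹⁰/((4πε₀)⁵ℏ⁸) = 2.929 × 10^13 Pa
Planck pressure: p_P = c⁷/(ℏG²) = 4.632 × 10^113 Pa
6.58 × 10^4 × 2.929 × 10^13 / 4.632 × 10^113 = 4.161 × 10^-96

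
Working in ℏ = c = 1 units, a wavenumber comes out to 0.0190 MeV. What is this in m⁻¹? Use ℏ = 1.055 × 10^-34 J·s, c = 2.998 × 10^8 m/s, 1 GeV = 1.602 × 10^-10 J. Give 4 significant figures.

Inverse length is [E]/(ℏc).
1 GeV → 1/(ℏc) × (1 GeV in J) = 5.065 × 10^15 m⁻¹.
Convert the energy scale: 0.0190 MeV = 1.90 × 10^-5 GeV.
Result: 1.90 × 10^-5 × 5.065 × 10^15 = 9.623 × 10^10 m⁻¹.

9.623 × 10^10 m⁻¹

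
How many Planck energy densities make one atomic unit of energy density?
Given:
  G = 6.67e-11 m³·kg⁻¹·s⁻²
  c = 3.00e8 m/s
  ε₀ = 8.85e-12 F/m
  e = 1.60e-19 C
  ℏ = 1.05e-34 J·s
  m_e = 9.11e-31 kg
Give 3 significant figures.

atomic unit of energy density: u_au = E_h/a₀³ = m_e⁴e¹⁰/((4πε₀)⁵ℏ⁸) = 3.01e13 J/m³
Planck energy density: u_P = c⁷/(ℏG²) = 4.68e113 J/m³
ratio = 3.01e13 / 4.68e113 = 6.44e-101

6.44e-101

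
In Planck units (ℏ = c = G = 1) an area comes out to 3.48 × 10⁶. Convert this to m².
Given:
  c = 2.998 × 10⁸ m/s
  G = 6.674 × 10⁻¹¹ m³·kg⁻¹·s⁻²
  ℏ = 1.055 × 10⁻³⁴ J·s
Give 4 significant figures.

One Planck area: A_P = ℏG/c³ = 2.613 × 10⁻⁷⁰ m².
3.48 × 10⁶ × 2.613 × 10⁻⁷⁰ m² = 9.093 × 10⁻⁶⁴ m²

9.093 × 10⁻⁶⁴ m²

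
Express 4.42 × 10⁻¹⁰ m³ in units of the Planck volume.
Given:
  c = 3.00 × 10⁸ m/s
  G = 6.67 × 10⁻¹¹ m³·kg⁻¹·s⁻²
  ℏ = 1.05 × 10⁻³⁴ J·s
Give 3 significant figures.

Planck volume: V_P = (ℏG/c³)^(3/2) = 4.18 × 10⁻¹⁰⁵ m³.
4.42 × 10⁻¹⁰ / 4.18 × 10⁻¹⁰⁵ = 1.06 × 10⁹⁵

1.06 × 10⁹⁵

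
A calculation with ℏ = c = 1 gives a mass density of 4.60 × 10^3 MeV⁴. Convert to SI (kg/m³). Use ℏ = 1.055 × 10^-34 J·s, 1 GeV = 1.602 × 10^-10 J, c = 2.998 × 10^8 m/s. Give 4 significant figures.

1.065 × 10^12 kg/m³

Mass density is [E]/(c²[L]³) = [E]⁴/(ℏ³c⁵).
1 GeV⁴ → 1/(ℏ³c⁵) × (1 GeV in J)⁴ = 2.316 × 10^20 kg/m³.
Convert the energy scale: 4.60 × 10^3 MeV⁴ = 4.60 × 10^-9 GeV⁴.
Result: 4.60 × 10^-9 × 2.316 × 10^20 = 1.065 × 10^12 kg/m³.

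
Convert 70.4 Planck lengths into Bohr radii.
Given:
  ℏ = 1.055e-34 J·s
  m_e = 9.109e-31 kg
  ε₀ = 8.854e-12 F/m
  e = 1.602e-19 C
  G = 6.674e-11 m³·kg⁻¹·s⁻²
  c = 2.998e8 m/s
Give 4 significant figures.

2.148e-23

Planck length: ℓ_P = √(ℏG/c³) = 1.616e-35 m
Bohr radius: a₀ = 4πε₀ℏ²/(m_e e²) = 5.297e-11 m
70.4 × 1.616e-35 / 5.297e-11 = 2.148e-23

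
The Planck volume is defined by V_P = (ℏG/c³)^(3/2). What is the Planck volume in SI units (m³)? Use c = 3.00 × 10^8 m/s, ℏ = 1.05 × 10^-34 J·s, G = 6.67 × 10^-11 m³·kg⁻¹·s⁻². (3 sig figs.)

4.18 × 10^-105 m³

V_P = (ℏG/c³)^(3/2)
  = √(1.75 × 10^-209)
  = 4.18 × 10^-105 m³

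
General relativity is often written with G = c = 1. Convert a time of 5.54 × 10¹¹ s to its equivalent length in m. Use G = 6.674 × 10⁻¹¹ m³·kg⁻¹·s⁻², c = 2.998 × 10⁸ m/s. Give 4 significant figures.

1.661 × 10²⁰ m

Time → length via c.
5.54 × 10¹¹ s × (c) = 1.661 × 10²⁰ m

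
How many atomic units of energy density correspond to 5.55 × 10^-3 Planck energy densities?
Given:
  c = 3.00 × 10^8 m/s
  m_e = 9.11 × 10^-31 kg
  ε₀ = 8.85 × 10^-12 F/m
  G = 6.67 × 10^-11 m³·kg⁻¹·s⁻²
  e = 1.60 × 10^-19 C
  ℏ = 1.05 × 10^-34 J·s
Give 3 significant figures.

Planck energy density: u_P = c⁷/(ℏG²) = 4.68 × 10^113 J/m³
atomic unit of energy density: u_au = E_h/a₀³ = m_e⁴e¹⁰/((4πε₀)⁵ℏ⁸) = 3.01 × 10^13 J/m³
5.55 × 10^-3 × 4.68 × 10^113 / 3.01 × 10^13 = 8.62 × 10^97

8.62 × 10^97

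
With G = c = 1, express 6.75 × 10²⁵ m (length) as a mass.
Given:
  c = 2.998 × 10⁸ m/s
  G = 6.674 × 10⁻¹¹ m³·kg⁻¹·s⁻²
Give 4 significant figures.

9.090 × 10⁵² kg

Length → mass via c²/G.
6.75 × 10²⁵ m × (c²/G) = 9.090 × 10⁵² kg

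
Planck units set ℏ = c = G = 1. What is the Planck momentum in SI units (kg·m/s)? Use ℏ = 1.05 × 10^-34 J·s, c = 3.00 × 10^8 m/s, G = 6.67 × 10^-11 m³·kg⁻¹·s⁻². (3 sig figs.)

6.52 kg·m/s

The unique combination of the constants set to 1 with dimensions of momentum is p_P = √(ℏc³/G).
  = √(42.5)
  = 6.52 kg·m/s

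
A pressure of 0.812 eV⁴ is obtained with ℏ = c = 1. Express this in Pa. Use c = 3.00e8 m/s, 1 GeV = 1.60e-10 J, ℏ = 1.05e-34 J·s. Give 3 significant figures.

Pressure is [E]/[L]³ = [E]⁴/(ℏc)³.
1 GeV⁴ → 1/(ℏc)³ × (1 GeV in J)⁴ = 2.10e37 Pa.
Convert the energy scale: 0.812 eV⁴ = 8.12e-37 GeV⁴.
Result: 8.12e-37 × 2.10e37 = 17 Pa.

17 Pa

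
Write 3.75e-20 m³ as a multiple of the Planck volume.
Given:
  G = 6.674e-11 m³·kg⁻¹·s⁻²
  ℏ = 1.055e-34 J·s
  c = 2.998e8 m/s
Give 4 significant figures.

8.878e84

Planck volume: V_P = (ℏG/c³)^(3/2) = 4.224e-105 m³.
3.75e-20 / 4.224e-105 = 8.878e84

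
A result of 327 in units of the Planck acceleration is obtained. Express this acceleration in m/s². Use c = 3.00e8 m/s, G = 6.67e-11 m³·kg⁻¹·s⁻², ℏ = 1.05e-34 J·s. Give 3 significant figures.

1.83e54 m/s²

One Planck acceleration: a_P = √(c⁷/(ℏG)) = 5.59e51 m/s².
327 × 5.59e51 m/s² = 1.83e54 m/s²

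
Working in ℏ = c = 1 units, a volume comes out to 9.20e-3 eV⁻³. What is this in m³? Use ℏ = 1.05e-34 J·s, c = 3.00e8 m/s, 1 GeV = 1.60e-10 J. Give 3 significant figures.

7.02e-23 m³

Volume is [L]³ = [E]⁻³·(ℏc)³.
1 GeV⁻³ → (ℏc)³ × (1 GeV in J)⁻³ = 7.63e-48 m³.
Convert the energy scale: 9.20e-3 eV⁻³ = 9.20e24 GeV⁻³.
Result: 9.20e24 × 7.63e-48 = 7.02e-23 m³.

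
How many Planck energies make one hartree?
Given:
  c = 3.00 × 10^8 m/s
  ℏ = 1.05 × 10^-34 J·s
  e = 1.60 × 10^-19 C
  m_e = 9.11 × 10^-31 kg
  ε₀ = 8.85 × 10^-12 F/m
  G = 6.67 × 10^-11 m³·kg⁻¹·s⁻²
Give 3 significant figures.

hartree: E_h = m_e e⁴/(4πε₀ℏ)² = 4.38 × 10^-18 J
Planck energy: E_P = √(ℏc⁵/G) = 1.96 × 10^9 J
ratio = 4.38 × 10^-18 / 1.96 × 10^9 = 2.24 × 10^-27

2.24 × 10^-27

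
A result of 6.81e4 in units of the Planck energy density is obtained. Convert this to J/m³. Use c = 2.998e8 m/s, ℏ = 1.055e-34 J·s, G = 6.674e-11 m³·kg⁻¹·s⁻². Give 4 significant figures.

3.155e118 J/m³

One Planck energy density: u_P = c⁷/(ℏG²) = 4.632e113 J/m³.
6.81e4 × 4.632e113 J/m³ = 3.155e118 J/m³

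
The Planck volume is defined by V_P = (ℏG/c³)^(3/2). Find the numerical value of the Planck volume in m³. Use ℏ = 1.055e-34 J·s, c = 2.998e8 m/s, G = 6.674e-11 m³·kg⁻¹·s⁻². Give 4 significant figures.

V_P = (ℏG/c³)^(3/2)
  = √(1.784e-209)
  = 4.224e-105 m³

4.224e-105 m³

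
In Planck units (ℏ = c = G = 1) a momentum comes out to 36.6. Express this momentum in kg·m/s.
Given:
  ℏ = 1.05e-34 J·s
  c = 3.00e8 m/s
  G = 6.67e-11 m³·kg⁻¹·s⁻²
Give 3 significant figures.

One Planck momentum: p_P = √(ℏc³/G) = 6.52 kg·m/s.
36.6 × 6.52 kg·m/s = 239 kg·m/s

239 kg·m/s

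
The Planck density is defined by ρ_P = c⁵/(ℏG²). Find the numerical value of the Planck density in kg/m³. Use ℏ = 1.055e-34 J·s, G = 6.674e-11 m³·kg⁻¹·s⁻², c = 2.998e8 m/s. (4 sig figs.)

ρ_P = c⁵/(ℏG²)
  = 2.422e42 / 4.699e-55
  = 5.154e96 kg/m³

5.154e96 kg/m³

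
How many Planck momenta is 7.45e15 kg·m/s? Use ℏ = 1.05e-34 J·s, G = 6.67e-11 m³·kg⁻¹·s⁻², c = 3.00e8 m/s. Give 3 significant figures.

1.14e15

Planck momentum: p_P = √(ℏc³/G) = 6.52 kg·m/s.
7.45e15 / 6.52 = 1.14e15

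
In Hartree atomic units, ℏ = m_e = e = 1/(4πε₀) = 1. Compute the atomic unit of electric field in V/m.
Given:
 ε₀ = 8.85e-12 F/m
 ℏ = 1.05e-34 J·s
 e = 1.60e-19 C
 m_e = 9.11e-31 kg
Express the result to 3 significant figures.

From ℏ = m_e = e = 1/(4πε₀) = 1 the electric field scale is E_au = E_h/(e a₀) = m_e²e⁵/((4πε₀)³ℏ⁴).
E_h = 4.38e-18 J
a₀ = 5.26e-11 m
E_h/(e·a₀) = 5.20e11 V/m

5.20e11 V/m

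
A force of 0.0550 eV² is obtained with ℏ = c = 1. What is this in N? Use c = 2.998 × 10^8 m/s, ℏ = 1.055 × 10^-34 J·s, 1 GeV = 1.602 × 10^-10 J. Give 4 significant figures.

Force is [E]/[L] = [E]²/(ℏc); restore (ℏc)⁻¹.
1 GeV² → 1/(ℏc) × (1 GeV in J)² = 8.114 × 10^5 N.
Convert the energy scale: 0.0550 eV² = 5.50 × 10^-20 GeV².
Result: 5.50 × 10^-20 × 8.114 × 10^5 = 4.463 × 10^-14 N.

4.463 × 10^-14 N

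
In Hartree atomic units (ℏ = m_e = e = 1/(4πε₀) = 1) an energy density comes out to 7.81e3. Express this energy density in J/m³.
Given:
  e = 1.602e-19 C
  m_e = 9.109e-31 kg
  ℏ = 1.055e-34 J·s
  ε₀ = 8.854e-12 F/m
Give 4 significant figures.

One atomic unit of energy density: u_au = E_h/a₀³ = m_e⁴e¹⁰/((4πε₀)⁵ℏ⁸) = 2.929e13 J/m³.
7.81e3 × 2.929e13 J/m³ = 2.288e17 J/m³

2.288e17 J/m³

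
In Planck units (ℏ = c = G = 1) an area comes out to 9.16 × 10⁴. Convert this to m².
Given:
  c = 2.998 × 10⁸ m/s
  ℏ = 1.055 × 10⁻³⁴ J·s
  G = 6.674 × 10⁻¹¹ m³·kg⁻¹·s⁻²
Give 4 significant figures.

2.394 × 10⁻⁶⁵ m²

One Planck area: A_P = ℏG/c³ = 2.613 × 10⁻⁷⁰ m².
9.16 × 10⁴ × 2.613 × 10⁻⁷⁰ m² = 2.394 × 10⁻⁶⁵ m²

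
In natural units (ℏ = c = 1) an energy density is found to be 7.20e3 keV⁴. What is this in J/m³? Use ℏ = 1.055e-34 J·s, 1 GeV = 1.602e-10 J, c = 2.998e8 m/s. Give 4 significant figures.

1.499e17 J/m³

[E]/[L]³ = [E]⁴/(ℏc)³; restore (ℏc)⁻³.
1 GeV⁴ → 1/(ℏc)³ × (1 GeV in J)⁴ = 2.082e37 J/m³.
Convert the energy scale: 7.20e3 keV⁴ = 7.20e-21 GeV⁴.
Result: 7.20e-21 × 2.082e37 = 1.499e17 J/m³.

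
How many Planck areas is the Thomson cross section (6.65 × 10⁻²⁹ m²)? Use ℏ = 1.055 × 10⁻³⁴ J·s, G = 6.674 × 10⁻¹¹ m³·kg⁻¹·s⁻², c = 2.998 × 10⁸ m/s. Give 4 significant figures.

Planck area: A_P = ℏG/c³ = 2.613 × 10⁻⁷⁰ m².
6.65 × 10⁻²⁹ / 2.613 × 10⁻⁷⁰ = 2.545 × 10⁴¹

2.545 × 10⁴¹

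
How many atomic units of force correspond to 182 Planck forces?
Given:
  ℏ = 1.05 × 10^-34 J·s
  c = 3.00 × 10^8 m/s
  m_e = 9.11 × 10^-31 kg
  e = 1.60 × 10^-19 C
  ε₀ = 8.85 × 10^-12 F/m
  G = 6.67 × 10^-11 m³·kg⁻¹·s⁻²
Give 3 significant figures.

2.65 × 10^53

Planck force: F_P = c⁴/G = 1.21 × 10^44 N
atomic unit of force: F_au = E_h/a₀ = m_e²e⁶/((4πε₀)³ℏ⁴) = 8.33 × 10^-8 N
182 × 1.21 × 10^44 / 8.33 × 10^-8 = 2.65 × 10^53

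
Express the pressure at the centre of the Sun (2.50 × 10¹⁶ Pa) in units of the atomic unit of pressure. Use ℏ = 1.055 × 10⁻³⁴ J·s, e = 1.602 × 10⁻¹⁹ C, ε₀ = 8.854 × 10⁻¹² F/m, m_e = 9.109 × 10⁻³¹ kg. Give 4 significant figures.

atomic unit of pressure: P_au = E_h/a₀³ = m_e⁴e¹⁰/((4πε₀)⁵ℏ⁸) = 2.929 × 10¹³ Pa.
2.50 × 10¹⁶ / 2.929 × 10¹³ = 853.5

853.5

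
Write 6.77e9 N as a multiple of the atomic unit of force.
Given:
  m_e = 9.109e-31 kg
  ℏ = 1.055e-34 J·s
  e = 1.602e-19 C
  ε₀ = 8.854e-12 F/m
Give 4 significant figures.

8.236e16

atomic unit of force: F_au = E_h/a₀ = m_e²e⁶/((4πε₀)³ℏ⁴) = 8.220e-8 N.
6.77e9 / 8.220e-8 = 8.236e16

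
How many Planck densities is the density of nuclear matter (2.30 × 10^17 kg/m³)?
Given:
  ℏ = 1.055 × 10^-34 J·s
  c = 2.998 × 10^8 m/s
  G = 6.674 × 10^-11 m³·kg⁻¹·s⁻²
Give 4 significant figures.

4.463 × 10^-80

Planck density: ρ_P = c⁵/(ℏG²) = 5.154 × 10^96 kg/m³.
2.30 × 10^17 / 5.154 × 10^96 = 4.463 × 10^-80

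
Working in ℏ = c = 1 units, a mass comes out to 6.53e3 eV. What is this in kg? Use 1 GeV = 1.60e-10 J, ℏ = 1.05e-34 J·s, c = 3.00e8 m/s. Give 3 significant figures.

1.16e-32 kg

Mass is [E]/c²; divide by c².
1 GeV → 1/c² × (1 GeV in J) = 1.78e-27 kg.
Convert the energy scale: 6.53e3 eV = 6.53e-6 GeV.
Result: 6.53e-6 × 1.78e-27 = 1.16e-32 kg.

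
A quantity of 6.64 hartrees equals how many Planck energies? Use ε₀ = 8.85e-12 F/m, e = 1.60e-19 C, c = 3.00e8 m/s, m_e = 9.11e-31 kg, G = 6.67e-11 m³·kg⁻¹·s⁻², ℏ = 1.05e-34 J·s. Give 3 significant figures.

1.49e-26

hartree: E_h = m_e e⁴/(4πε₀ℏ)² = 4.38e-18 J
Planck energy: E_P = √(ℏc⁵/G) = 1.96e9 J
6.64 × 4.38e-18 / 1.96e9 = 1.49e-26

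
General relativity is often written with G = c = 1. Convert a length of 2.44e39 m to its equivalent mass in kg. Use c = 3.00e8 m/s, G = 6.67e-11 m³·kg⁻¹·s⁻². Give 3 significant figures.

Length → mass via c²/G.
2.44e39 m × (c²/G) = 3.29e66 kg

3.29e66 kg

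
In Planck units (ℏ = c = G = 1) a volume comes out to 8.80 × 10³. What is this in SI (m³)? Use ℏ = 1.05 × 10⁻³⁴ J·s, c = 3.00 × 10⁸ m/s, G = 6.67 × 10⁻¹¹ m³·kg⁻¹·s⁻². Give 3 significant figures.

One Planck volume: V_P = (ℏG/c³)^(3/2) = 4.18 × 10⁻¹⁰⁵ m³.
8.80 × 10³ × 4.18 × 10⁻¹⁰⁵ m³ = 3.68 × 10⁻¹⁰¹ m³

3.68 × 10⁻¹⁰¹ m³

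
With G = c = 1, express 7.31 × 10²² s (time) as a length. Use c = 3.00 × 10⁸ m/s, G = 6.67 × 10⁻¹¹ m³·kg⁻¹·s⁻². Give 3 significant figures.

2.19 × 10³¹ m

Time → length via c.
7.31 × 10²² s × (c) = 2.19 × 10³¹ m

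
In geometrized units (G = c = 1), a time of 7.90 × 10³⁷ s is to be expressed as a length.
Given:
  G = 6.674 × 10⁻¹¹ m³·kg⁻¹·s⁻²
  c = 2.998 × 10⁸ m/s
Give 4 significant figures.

Time → length via c.
7.90 × 10³⁷ s × (c) = 2.368 × 10⁴⁶ m

2.368 × 10⁴⁶ m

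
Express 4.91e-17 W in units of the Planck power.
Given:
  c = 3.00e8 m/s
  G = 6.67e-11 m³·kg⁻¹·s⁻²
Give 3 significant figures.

Planck power: P_P = c⁵/G = 3.64e52 W.
4.91e-17 / 3.64e52 = 1.35e-69

1.35e-69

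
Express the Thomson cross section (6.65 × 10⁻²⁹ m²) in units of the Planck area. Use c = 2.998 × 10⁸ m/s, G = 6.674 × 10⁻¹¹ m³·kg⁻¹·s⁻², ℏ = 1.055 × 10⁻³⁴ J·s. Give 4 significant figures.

2.545 × 10⁴¹

Planck area: A_P = ℏG/c³ = 2.613 × 10⁻⁷⁰ m².
6.65 × 10⁻²⁹ / 2.613 × 10⁻⁷⁰ = 2.545 × 10⁴¹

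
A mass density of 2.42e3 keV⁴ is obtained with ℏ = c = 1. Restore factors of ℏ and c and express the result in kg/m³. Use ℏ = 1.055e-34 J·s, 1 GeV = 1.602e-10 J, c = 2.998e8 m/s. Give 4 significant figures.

Mass density is [E]/(c²[L]³) = [E]⁴/(ℏ³c⁵).
1 GeV⁴ → 1/(ℏ³c⁵) × (1 GeV in J)⁴ = 2.316e20 kg/m³.
Convert the energy scale: 2.42e3 keV⁴ = 2.42e-21 GeV⁴.
Result: 2.42e-21 × 2.316e20 = 0.5605 kg/m³.

0.5605 kg/m³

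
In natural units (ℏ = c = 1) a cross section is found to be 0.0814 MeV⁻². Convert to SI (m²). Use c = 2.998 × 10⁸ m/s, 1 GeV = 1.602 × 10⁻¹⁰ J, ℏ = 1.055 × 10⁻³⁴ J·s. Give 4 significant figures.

3.173 × 10⁻²⁷ m²

Area is [L]² = [E]⁻²·(ℏc)²; restore (ℏc)².
1 GeV⁻² → (ℏc)² × (1 GeV in J)⁻² = 3.898 × 10⁻³² m².
Convert the energy scale: 0.0814 MeV⁻² = 8.14 × 10⁴ GeV⁻².
Result: 8.14 × 10⁴ × 3.898 × 10⁻³² = 3.173 × 10⁻²⁷ m².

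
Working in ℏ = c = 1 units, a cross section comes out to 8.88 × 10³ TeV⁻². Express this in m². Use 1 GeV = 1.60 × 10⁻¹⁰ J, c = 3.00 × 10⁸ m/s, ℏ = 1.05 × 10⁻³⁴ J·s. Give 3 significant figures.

3.44 × 10⁻³⁴ m²

Area is [L]² = [E]⁻²·(ℏc)²; restore (ℏc)².
1 GeV⁻² → (ℏc)² × (1 GeV in J)⁻² = 3.88 × 10⁻³² m².
Convert the energy scale: 8.88 × 10³ TeV⁻² = 8.88 × 10⁻³ GeV⁻².
Result: 8.88 × 10⁻³ × 3.88 × 10⁻³² = 3.44 × 10⁻³⁴ m².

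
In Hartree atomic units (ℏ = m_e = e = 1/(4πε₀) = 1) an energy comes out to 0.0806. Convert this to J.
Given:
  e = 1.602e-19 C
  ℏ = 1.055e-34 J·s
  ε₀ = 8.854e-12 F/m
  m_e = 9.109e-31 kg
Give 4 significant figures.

One hartree: E_h = m_e e⁴/(4πε₀ℏ)² = 4.354e-18 J.
0.0806 × 4.354e-18 J = 3.510e-19 J

3.510e-19 J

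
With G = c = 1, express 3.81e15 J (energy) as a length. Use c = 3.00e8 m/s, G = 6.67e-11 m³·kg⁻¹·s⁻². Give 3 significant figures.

Energy → length via G/c⁴.
3.81e15 J × (G/c⁴) = 3.14e-29 m

3.14e-29 m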